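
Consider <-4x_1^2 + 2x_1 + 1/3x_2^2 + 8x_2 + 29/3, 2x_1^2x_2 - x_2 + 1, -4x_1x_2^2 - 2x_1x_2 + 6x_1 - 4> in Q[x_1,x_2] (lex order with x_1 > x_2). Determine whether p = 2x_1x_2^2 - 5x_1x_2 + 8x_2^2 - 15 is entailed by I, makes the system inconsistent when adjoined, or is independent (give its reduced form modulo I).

First compute the reduced Gröbner basis of I by Buchberger's algorithm.
f_1 = -4x_1^2 + 2x_1 + 1/3x_2^2 + 8x_2 + 29/3, LT = x_1^2.
f_2 = 2x_1^2x_2 - x_2 + 1, LT = x_1^2x_2.
f_3 = -4x_1x_2^2 - 2x_1x_2 + 6x_1 - 4, LT = x_1x_2^2.

S(f_1,f_2): lcm = x_1^2x_2. S = -1/2x_1x_2 - 1/12x_2^3 - 2x_2^2 - 23/12x_2 - 1/2.
  reduce S modulo (f_1, f_2, f_3):
  remainder -1/2x_1x_2 - 1/12x_2^3 - 2x_2^2 - 23/12x_2 - 1/2 ≠ 0; add h_4 = -1/2x_1x_2 - 1/12x_2^3 - 2x_2^2 - 23/12x_2 - 1/2 to the basis.

S(f_1,f_3): lcm = x_1^2x_2^2. S = -1/2x_1^2x_2 + 3/2x_1^2 - 1/2x_1x_2^2 - x_1 - 1/12x_2^4 - 2x_2^3 - 29/12x_2^2.
  reduce S modulo (f_1, f_2, f_3, h_4):
  remainder -x_1 - 1/12x_2^4 - 49/24x_2^3 - 79/24x_2^2 + 43/24x_2 + 33/8 ≠ 0; add h_5 = -x_1 - 1/12x_2^4 - 49/24x_2^3 - 79/24x_2^2 + 43/24x_2 + 33/8 to the basis.

S(f_2,f_3): lcm = x_1^2x_2^2. S = -1/2x_1^2x_2 + 3/2x_1^2 - x_1 - 1/2x_2^2 + 1/2x_2.
  reduce S modulo (f_1, f_2, f_3, h_4, h_5):
  remainder 1/48x_2^4 + 49/96x_2^3 + 43/96x_2^2 + 269/96x_2 + 91/32 ≠ 0; add h_6 = 1/48x_2^4 + 49/96x_2^3 + 43/96x_2^2 + 269/96x_2 + 91/32 to the basis.

S(f_1,h_4): lcm = x_1^2x_2. S = -1/6x_1x_2^3 - 4x_1x_2^2 - 13/3x_1x_2 - x_1 - 1/12x_2^3 - 2x_2^2 - 29/12x_2.
  reduce S modulo (f_1, f_2, f_3, h_4, h_5, h_6):
  remainder 17/48x_2^3 + 301/16x_2^2 - 1305/16x_2 - 4801/48 ≠ 0; add h_7 = 17/48x_2^3 + 301/16x_2^2 - 1305/16x_2 - 4801/48 to the basis.

S(f_3,h_5): lcm = x_1x_2^2. S = 1/2x_1x_2 - 3/2x_1 - 1/12x_2^6 - 49/24x_2^5 - 79/24x_2^4 + 43/24x_2^3 + 33/8x_2^2 + 1.
  reduce S modulo (f_1, f_2, f_3, h_4, h_5, h_6, h_7):
  remainder -44033/17x_2^2 + 592532/51x_2 + 724631/51 ≠ 0; add h_8 = -44033/17x_2^2 + 592532/51x_2 + 724631/51 to the basis.

S(h_4,h_5): lcm = x_1x_2. S = -1/12x_2^5 - 49/24x_2^4 - 25/8x_2^3 + 139/24x_2^2 + 191/24x_2 + 1.
  reduce S modulo (f_1, f_2, f_3, h_4, h_5, h_6, h_7, h_8):
  remainder 14030002/132099x_2 + 14030002/132099 ≠ 0; add h_9 = 14030002/132099x_2 + 14030002/132099 to the basis.

The other S-polynomials (S(f_2,h_4), S(f_3,h_4), S(f_1,h_5), S(f_2,h_5), S(f_1,h_6), S(f_2,h_6), S(f_3,h_6), S(h_4,h_6), S(h_5,h_6), S(f_1,h_7), S(f_2,h_7), S(f_3,h_7), S(h_4,h_7), S(h_5,h_7), S(h_6,h_7), S(f_1,h_8), S(f_2,h_8), S(f_3,h_8), S(h_4,h_8), S(h_5,h_8), S(h_6,h_8), S(h_7,h_8), S(f_1,h_9), S(f_2,h_9), S(f_3,h_9), S(h_4,h_9), S(h_5,h_9), S(h_6,h_9), S(h_7,h_9), S(h_8,h_9)) all reduce to 0 modulo the current basis, so we have a Gröbner basis.
Inter-reduce: drop elements whose leading term is divisible by another's, tail-reduce, and make monic.
Reduced Gröbner basis: {x_1 - 1, x_2 + 1}.
Label its elements g_1 = x_1 - 1, g_2 = x_2 + 1.

Reduce p = 2x_1x_2^2 - 5x_1x_2 + 8x_2^2 - 15 modulo G:
  leading term x_1x_2^2: subtract (2x_2^2)·g_1 from 2x_1x_2^2 - 5x_1x_2 + 8x_2^2 - 15 → -5x_1x_2 + 10x_2^2 - 15
  leading term x_1x_2: subtract (-5x_2)·g_1 from -5x_1x_2 + 10x_2^2 - 15 → 10x_2^2 - 5x_2 - 15
  leading term x_2^2: subtract (10x_2)·g_2 from 10x_2^2 - 5x_2 - 15 → -15x_2 - 15
  leading term x_2: subtract (-15)·g_2 from -15x_2 - 15 → 0
  normal form = 0.
Since the normal form is 0, p ∈ I.

2x_1x_2^2 - 5x_1x_2 + 8x_2^2 - 15 lies in I (it reduces to 0).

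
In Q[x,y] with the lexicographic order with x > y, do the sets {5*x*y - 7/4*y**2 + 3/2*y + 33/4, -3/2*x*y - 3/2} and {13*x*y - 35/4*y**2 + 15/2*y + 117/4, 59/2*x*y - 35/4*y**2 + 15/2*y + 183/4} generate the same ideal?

Yes, the ideals are equal.

Equality of ideals is decidable: compute both reduced Gröbner bases (unique for the ordering) and check whether they agree.
Buchberger on the first generating set:
f_1 = 5*x*y - 7/4*y**2 + 3/2*y + 33/4, LT = x*y.
f_2 = -3/2*x*y - 3/2, LT = x*y.

S(f_1,f_2): lcm = x*y. S = -7/20*y**2 + 3/10*y + 13/20.
  leading term y**2: no divisor's leading term divides it; move -7/20*y**2 to the remainder.
  leading term y: no divisor's leading term divides it; move 3/10*y to the remainder.
  leading term 1: no divisor's leading term divides it; move 13/20 to the remainder.
  remainder -7/20*y**2 + 3/10*y + 13/20 ≠ 0; add g_3 = -7/20*y**2 + 3/10*y + 13/20 to the basis.

S(f_1,g_3): lcm = x*y**2. S = 6/7*x*y + 13/7*x - 7/20*y**3 + 3/10*y**2 + 33/20*y.
  leading term x*y: subtract (6/35)·f_1 from 6/7*x*y + 13/7*x - 7/20*y**3 + 3/10*y**2 + 33/20*y → 13/7*x - 7/20*y**3 + 3/5*y**2 + 39/28*y - 99/70
  leading term x: no divisor's leading term divides it; move 13/7*x to the remainder.
  leading term y**3: subtract (y)·g_3 from -7/20*y**3 + 3/5*y**2 + 39/28*y - 99/70 → 3/10*y**2 + 26/35*y - 99/70
  leading term y**2: subtract (-6/7)·g_3 from 3/10*y**2 + 26/35*y - 99/70 → y - 6/7
  leading term y: no divisor's leading term divides it; move y to the remainder.
  leading term 1: no divisor's leading term divides it; move -6/7 to the remainder.
  remainder 13/7*x + y - 6/7 ≠ 0; add g_4 = 13/7*x + y - 6/7 to the basis.

The other S-polynomials (S(f_2,g_3), S(f_1,g_4), S(f_2,g_4), S(g_3,g_4)) all reduce to 0 modulo the current basis, so we have a Gröbner basis.
Inter-reduce: drop elements whose leading term is divisible by another's, tail-reduce, and make monic.
Reduced Gröbner basis: {x + 7/13*y - 6/13, y**2 - 6/7*y - 13/7}.

Buchberger on the second generating set:
h_1 = 13*x*y - 35/4*y**2 + 15/2*y + 117/4, LT = x*y.
h_2 = 59/2*x*y - 35/4*y**2 + 15/2*y + 183/4, LT = x*y.

S(h_1,h_2): lcm = x*y. S = -1155/3068*y**2 + 495/1534*y + 165/236.
  leading term y**2: no divisor's leading term divides it; move -1155/3068*y**2 to the remainder.
  leading term y: no divisor's leading term divides it; move 495/1534*y to the remainder.
  leading term 1: no divisor's leading term divides it; move 165/236 to the remainder.
  remainder -1155/3068*y**2 + 495/1534*y + 165/236 ≠ 0; add k_3 = -1155/3068*y**2 + 495/1534*y + 165/236 to the basis.

S(h_1,k_3): lcm = x*y**2. S = 6/7*x*y + 13/7*x - 35/52*y**3 + 15/26*y**2 + 9/4*y.
  leading term x*y: subtract (6/91)·h_1 from 6/7*x*y + 13/7*x - 35/52*y**3 + 15/26*y**2 + 9/4*y → 13/7*x - 35/52*y**3 + 15/13*y**2 + 639/364*y - 27/14
  leading term x: no divisor's leading term divides it; move 13/7*x to the remainder.
  leading term y**3: subtract (59/33*y)·k_3 from -35/52*y**3 + 15/13*y**2 + 639/364*y - 27/14 → 15/26*y**2 + 46/91*y - 27/14
  leading term y**2: subtract (-118/77)·k_3 from 15/26*y**2 + 46/91*y - 27/14 → y - 6/7
  leading term y: no divisor's leading term divides it; move y to the remainder.
  leading term 1: no divisor's leading term divides it; move -6/7 to the remainder.
  remainder 13/7*x + y - 6/7 ≠ 0; add k_4 = 13/7*x + y - 6/7 to the basis.

The other S-polynomials (S(h_2,k_3), S(h_1,k_4), S(h_2,k_4), S(k_3,k_4)) all reduce to 0 modulo the current basis, so we have a Gröbner basis.
Inter-reduce: drop elements whose leading term is divisible by another's, tail-reduce, and make monic.
Reduced Gröbner basis: {x + 7/13*y - 6/13, y**2 - 6/7*y - 13/7}.

The two bases agree; hence the ideals are identical.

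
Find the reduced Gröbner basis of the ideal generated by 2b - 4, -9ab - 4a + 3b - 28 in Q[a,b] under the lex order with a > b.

G = {a + 1, b - 2}

f_1 = 2b - 4, LT = b.
f_2 = -9ab - 4a + 3b - 28, LT = ab.

S(f_1,f_2): lcm = ab. S = -22/9a + 1/3b - 28/9.
  leading term a: no divisor's leading term divides it; move -22/9a to the remainder.
  leading term b: subtract (1/6)·f_1 from 1/3b - 28/9 → -22/9
  leading term 1: no divisor's leading term divides it; move -22/9 to the remainder.
  remainder -22/9a - 22/9 ≠ 0; add g_3 = -22/9a - 22/9 to the basis.

The other S-polynomials (S(f_1,g_3), S(f_2,g_3)) all reduce to 0 modulo the current basis, so we have a Gröbner basis.
Inter-reduce: drop elements whose leading term is divisible by another's, tail-reduce, and make monic.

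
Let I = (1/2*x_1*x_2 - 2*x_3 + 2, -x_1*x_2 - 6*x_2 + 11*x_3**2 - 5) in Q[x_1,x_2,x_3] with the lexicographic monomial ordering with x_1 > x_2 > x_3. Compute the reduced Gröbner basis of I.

f_1 = 1/2*x_1*x_2 - 2*x_3 + 2, LT = x_1*x_2.
f_2 = -x_1*x_2 - 6*x_2 + 11*x_3**2 - 5, LT = x_1*x_2.

S(f_1,f_2): lcm = x_1*x_2. S = -6*x_2 + 11*x_3**2 - 4*x_3 - 1.
  leading term x_2: no divisor's leading term divides it; move -6*x_2 to the remainder.
  leading term x_3**2: no divisor's leading term divides it; move 11*x_3**2 to the remainder.
  leading term x_3: no divisor's leading term divides it; move -4*x_3 to the remainder.
  leading term 1: no divisor's leading term divides it; move -1 to the remainder.
  remainder -6*x_2 + 11*x_3**2 - 4*x_3 - 1 ≠ 0; add g_3 = -6*x_2 + 11*x_3**2 - 4*x_3 - 1 to the basis.

S(f_1,g_3): lcm = x_1*x_2. S = 11/6*x_1*x_3**2 - 2/3*x_1*x_3 - 1/6*x_1 - 4*x_3 + 4.
  leading term x_1*x_3**2: no divisor's leading term divides it; move 11/6*x_1*x_3**2 to the remainder.
  leading term x_1*x_3: no divisor's leading term divides it; move -2/3*x_1*x_3 to the remainder.
  leading term x_1: no divisor's leading term divides it; move -1/6*x_1 to the remainder.
  leading term x_3: no divisor's leading term divides it; move -4*x_3 to the remainder.
  leading term 1: no divisor's leading term divides it; move 4 to the remainder.
  remainder 11/6*x_1*x_3**2 - 2/3*x_1*x_3 - 1/6*x_1 - 4*x_3 + 4 ≠ 0; add g_4 = 11/6*x_1*x_3**2 - 2/3*x_1*x_3 - 1/6*x_1 - 4*x_3 + 4 to the basis.

The other S-polynomials (S(f_2,g_3), S(f_1,g_4), S(f_2,g_4), S(g_3,g_4)) all reduce to 0 modulo the current basis, so we have a Gröbner basis.
Inter-reduce: drop elements whose leading term is divisible by another's, tail-reduce, and make monic.

G = {x_1*x_3**2 - 4/11*x_1*x_3 - 1/11*x_1 - 24/11*x_3 + 24/11, x_2 - 11/6*x_3**2 + 2/3*x_3 + 1/6}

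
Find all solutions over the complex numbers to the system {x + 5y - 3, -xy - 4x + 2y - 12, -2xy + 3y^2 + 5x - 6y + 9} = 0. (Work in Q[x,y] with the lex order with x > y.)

{(-2, 1)}

Compute a lex Gröbner basis by Buchberger's algorithm.
f_1 = x + 5y - 3, LT = x.
f_2 = -xy - 4x + 2y - 12, LT = xy.
f_3 = -2xy + 5x + 3y^2 - 6y + 9, LT = xy.

S(f_1,f_2): lcm = xy. S = -4x + 5y^2 - y - 12.
  reduce S modulo (f_1, f_2, f_3):
  remainder 5y^2 + 19y - 24 ≠ 0; add h_4 = 5y^2 + 19y - 24 to the basis.

S(f_1,f_3): lcm = xy. S = 5/2x + 13/2y^2 - 6y + 9/2.
  reduce S modulo (f_1, f_2, f_3, h_4):
  remainder -216/5y + 216/5 ≠ 0; add h_5 = -216/5y + 216/5 to the basis.

The other S-polynomials (S(f_2,f_3), S(f_1,h_4), S(f_2,h_4), S(f_3,h_4), S(f_1,h_5), S(f_2,h_5), S(f_3,h_5), S(h_4,h_5)) all reduce to 0 modulo the current basis, so we have a Gröbner basis.
Inter-reduce: drop elements whose leading term is divisible by another's, tail-reduce, and make monic.
Reduced Gröbner basis: {x + 2, y - 1}.

From the last basis element, y - 1 = 0, so y takes values in {1}. Each choice, substituted upward through the basis, yields the corresponding point(s) of the solution set.
  y = 1: the earlier basis element becomes x + 2 = 0, giving x = -2 — point (-2, 1).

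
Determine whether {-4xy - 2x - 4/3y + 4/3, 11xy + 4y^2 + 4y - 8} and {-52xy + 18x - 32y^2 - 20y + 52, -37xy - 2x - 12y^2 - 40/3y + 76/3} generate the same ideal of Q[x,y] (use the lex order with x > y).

Two ideals are equal iff their reduced Gröbner bases coincide (the reduced basis is unique for a fixed ordering).
Buchberger on the first generating set:
f_1 = -4xy - 2x - 4/3y + 4/3, LT = xy.
f_2 = 11xy + 4y^2 + 4y - 8, LT = xy.

S(f_1,f_2): lcm = xy. S = 1/2x - 4/11y^2 - 1/33y + 13/33.
  leading term x: no divisor's leading term divides it; move 1/2x to the remainder.
  leading term y^2: no divisor's leading term divides it; move -4/11y^2 to the remainder.
  leading term y: no divisor's leading term divides it; move -1/33y to the remainder.
  leading term 1: no divisor's leading term divides it; move 13/33 to the remainder.
  remainder 1/2x - 4/11y^2 - 1/33y + 13/33 ≠ 0; add g_3 = 1/2x - 4/11y^2 - 1/33y + 13/33 to the basis.

S(f_1,g_3): lcm = xy. S = 1/2x + 8/11y^3 + 2/33y^2 - 5/11y - 1/3.
  leading term x: subtract (1)·g_3 from 1/2x + 8/11y^3 + 2/33y^2 - 5/11y - 1/3 → 8/11y^3 + 14/33y^2 - 14/33y - 8/11
  leading term y^3: no divisor's leading term divides it; move 8/11y^3 to the remainder.
  leading term y^2: no divisor's leading term divides it; move 14/33y^2 to the remainder.
  leading term y: no divisor's leading term divides it; move -14/33y to the remainder.
  leading term 1: no divisor's leading term divides it; move -8/11 to the remainder.
  remainder 8/11y^3 + 14/33y^2 - 14/33y - 8/11 ≠ 0; add g_4 = 8/11y^3 + 14/33y^2 - 14/33y - 8/11 to the basis.

The other S-polynomials (S(f_2,g_3), S(f_1,g_4), S(f_2,g_4), S(g_3,g_4)) all reduce to 0 modulo the current basis, so we have a Gröbner basis.
Inter-reduce: drop elements whose leading term is divisible by another's, tail-reduce, and make monic.
Reduced Gröbner basis: {x - 8/11y^2 - 2/33y + 26/33, y^3 + 7/12y^2 - 7/12y - 1}.

Buchberger on the second generating set:
h_1 = -52xy + 18x - 32y^2 - 20y + 52, LT = xy.
h_2 = -37xy - 2x - 12y^2 - 40/3y + 76/3, LT = xy.

S(h_1,h_2): lcm = xy. S = -385/962x + 140/481y^2 + 35/1443y - 35/111.
  leading term x: no divisor's leading term divides it; move -385/962x to the remainder.
  leading term y^2: no divisor's leading term divides it; move 140/481y^2 to the remainder.
  leading term y: no divisor's leading term divides it; move 35/1443y to the remainder.
  leading term 1: no divisor's leading term divides it; move -35/111 to the remainder.
  remainder -385/962x + 140/481y^2 + 35/1443y - 35/111 ≠ 0; add k_3 = -385/962x + 140/481y^2 + 35/1443y - 35/111 to the basis.

S(h_1,k_3): lcm = xy. S = -9/26x + 8/11y^3 + 290/429y^2 - 173/429y - 1.
  leading term x: subtract (333/385)·k_3 from -9/26x + 8/11y^3 + 290/429y^2 - 173/429y - 1 → 8/11y^3 + 14/33y^2 - 14/33y - 8/11
  leading term y^3: no divisor's leading term divides it; move 8/11y^3 to the remainder.
  leading term y^2: no divisor's leading term divides it; move 14/33y^2 to the remainder.
  leading term y: no divisor's leading term divides it; move -14/33y to the remainder.
  leading term 1: no divisor's leading term divides it; move -8/11 to the remainder.
  remainder 8/11y^3 + 14/33y^2 - 14/33y - 8/11 ≠ 0; add k_4 = 8/11y^3 + 14/33y^2 - 14/33y - 8/11 to the basis.

The other S-polynomials (S(h_2,k_3), S(h_1,k_4), S(h_2,k_4), S(k_3,k_4)) all reduce to 0 modulo the current basis, so we have a Gröbner basis.
Inter-reduce: drop elements whose leading term is divisible by another's, tail-reduce, and make monic.
Reduced Gröbner basis: {x - 8/11y^2 - 2/33y + 26/33, y^3 + 7/12y^2 - 7/12y - 1}.

The two bases agree; hence the ideals are identical.

Yes, the ideals are equal.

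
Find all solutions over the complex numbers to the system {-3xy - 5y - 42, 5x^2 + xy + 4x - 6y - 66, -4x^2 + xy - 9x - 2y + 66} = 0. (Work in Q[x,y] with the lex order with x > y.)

Compute a lex Gröbner basis by Buchberger's algorithm.
f_1 = -3xy - 5y - 42, LT = xy.
f_2 = 5x^2 + xy + 4x - 6y - 66, LT = x^2.
f_3 = -4x^2 + xy - 9x - 2y + 66, LT = x^2.

S(f_1,f_2): lcm = x^2y. S = -1/5xy^2 + 13/15xy + 14x + 6/5y^2 + 66/5y.
  reduce S modulo (f_1, f_2, f_3):
  remainder 14x + 23/15y^2 + 131/9y - 182/15 ≠ 0; add h_4 = 14x + 23/15y^2 + 131/9y - 182/15 to the basis.

S(f_1,f_3): lcm = x^2y. S = 1/4xy^2 - 7/12xy + 14x - 1/2y^2 + 33/2y.
  reduce S modulo (f_1, f_2, f_3, h_4):
  remainder -49/20y^2 - 7/12y + 203/10 ≠ 0; add h_5 = -49/20y^2 - 7/12y + 203/10 to the basis.

S(f_2,f_3): lcm = x^2. S = 9/20xy - 29/20x - 17/10y + 33/10.
  reduce S modulo (f_1, f_2, f_3, h_4, h_5):
  remainder -1441/1470y - 1441/490 ≠ 0; add h_6 = -1441/1470y - 1441/490 to the basis.

The other S-polynomials (S(f_1,h_4), S(f_2,h_4), S(f_3,h_4), S(f_1,h_5), S(f_2,h_5), S(f_3,h_5), S(h_4,h_5), S(f_1,h_6), S(f_2,h_6), S(f_3,h_6), S(h_4,h_6), S(h_5,h_6)) all reduce to 0 modulo the current basis, so we have a Gröbner basis.
Inter-reduce: drop elements whose leading term is divisible by another's, tail-reduce, and make monic.
Reduced Gröbner basis: {x - 3, y + 3}.

Since the basis is lex-ordered, y + 3 is univariate in y. Its roots are {-3}. Back-substituting each root into the other basis elements fixes the other coordinates.
  y = -3: the earlier basis element becomes x - 3 = 0, giving x = 3 — point (3, -3).

{(3, -3)}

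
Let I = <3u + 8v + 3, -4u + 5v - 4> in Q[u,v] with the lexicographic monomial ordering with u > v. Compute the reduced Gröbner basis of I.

f_1 = 3u + 8v + 3, LT = u.
f_2 = -4u + 5v - 4, LT = u.

S(f_1,f_2): lcm = u. S = 47/12v.
  leading term v: no divisor's leading term divides it; move 47/12v to the remainder.
  remainder 47/12v ≠ 0; add g_3 = 47/12v to the basis.

The other S-polynomials (S(f_1,g_3), S(f_2,g_3)) all reduce to 0 modulo the current basis, so we have a Gröbner basis.
Inter-reduce: drop elements whose leading term is divisible by another's, tail-reduce, and make monic.

G = {u + 1, v}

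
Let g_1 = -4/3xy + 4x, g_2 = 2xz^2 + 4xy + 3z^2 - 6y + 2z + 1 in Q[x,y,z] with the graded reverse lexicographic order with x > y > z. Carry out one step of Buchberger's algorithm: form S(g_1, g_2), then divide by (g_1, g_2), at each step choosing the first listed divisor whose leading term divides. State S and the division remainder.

S(g_1, g_2) = -2xy^2 - 3xz^2 - 3/2yz^2 + 3y^2 - yz - 1/2y; remainder on division = -3/2yz^2 + 3y^2 - yz + 9/2z^2 - 19/2y + 3z + 3/2.

lcm(LM(g_1), LM(g_2)) = xyz^2.
S = (lcm/LT(g_1))·g_1 − (lcm/LT(g_2))·g_2 = -2xy^2 - 3xz^2 - 3/2yz^2 + 3y^2 - yz - 1/2y.
Reduce S modulo (g_1, g_2) in that order:
  leading term xy^2: subtract (3/2y)·g_1 from -2xy^2 - 3xz^2 - 3/2yz^2 + 3y^2 - yz - 1/2y → -3xz^2 - 3/2yz^2 - 6xy + 3y^2 - yz - 1/2y
  leading term xz^2: subtract (-3/2)·g_2 from -3xz^2 - 3/2yz^2 - 6xy + 3y^2 - yz - 1/2y → -3/2yz^2 + 3y^2 - yz + 9/2z^2 - 19/2y + 3z + 3/2
  leading term yz^2: no divisor's leading term divides it; move -3/2yz^2 to the remainder.
  leading term y^2: no divisor's leading term divides it; move 3y^2 to the remainder.
  leading term yz: no divisor's leading term divides it; move -yz to the remainder.
  leading term z^2: no divisor's leading term divides it; move 9/2z^2 to the remainder.
  leading term y: no divisor's leading term divides it; move -19/2y to the remainder.
  leading term z: no divisor's leading term divides it; move 3z to the remainder.
  leading term 1: no divisor's leading term divides it; move 3/2 to the remainder.
The remainder -3/2yz^2 + 3y^2 - yz + 9/2z^2 - 19/2y + 3z + 3/2 is nonzero, so it would be added as the next basis element.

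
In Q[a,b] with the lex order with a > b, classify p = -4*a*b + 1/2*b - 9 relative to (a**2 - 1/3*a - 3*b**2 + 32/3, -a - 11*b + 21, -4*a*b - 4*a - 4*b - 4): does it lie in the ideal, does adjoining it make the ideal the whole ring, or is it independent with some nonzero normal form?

-4*a*b + 1/2*b - 9 lies in I (it reduces to 0).

First compute the reduced Gröbner basis of I by Buchberger's algorithm.
f_1 = a**2 - 1/3*a - 3*b**2 + 32/3, LT = a**2.
f_2 = -a - 11*b + 21, LT = a.
f_3 = -4*a*b - 4*a - 4*b - 4, LT = a*b.

S(f_1,f_2): lcm = a**2. S = -11*a*b + 62/3*a - 3*b**2 + 32/3.
  leading term a*b: subtract (11*b)·f_2 from -11*a*b + 62/3*a - 3*b**2 + 32/3 → 62/3*a + 118*b**2 - 231*b + 32/3
  leading term a: subtract (-62/3)·f_2 from 62/3*a + 118*b**2 - 231*b + 32/3 → 118*b**2 - 1375/3*b + 1334/3
  leading term b**2: no divisor's leading term divides it; move 118*b**2 to the remainder.
  leading term b: no divisor's leading term divides it; move -1375/3*b to the remainder.
  leading term 1: no divisor's leading term divides it; move 1334/3 to the remainder.
  remainder 118*b**2 - 1375/3*b + 1334/3 ≠ 0; add h_4 = 118*b**2 - 1375/3*b + 1334/3 to the basis.

S(f_1,f_3): lcm = a**2*b. S = -a**2 - 4/3*a*b - a - 3*b**3 + 32/3*b.
  leading term a**2: subtract (-1)·f_1 from -a**2 - 4/3*a*b - a - 3*b**3 + 32/3*b → -4/3*a*b - 4/3*a - 3*b**3 - 3*b**2 + 32/3*b + 32/3
  leading term a*b: subtract (4/3*b)·f_2 from -4/3*a*b - 4/3*a - 3*b**3 - 3*b**2 + 32/3*b + 32/3 → -4/3*a - 3*b**3 + 35/3*b**2 - 52/3*b + 32/3
  leading term a: subtract (4/3)·f_2 from -4/3*a - 3*b**3 + 35/3*b**2 - 52/3*b + 32/3 → -3*b**3 + 35/3*b**2 - 8/3*b - 52/3
  leading term b**3: subtract (-3/118*b)·h_4 from -3*b**3 + 35/3*b**2 - 8/3*b - 52/3 → 5/354*b**2 + 1529/177*b - 52/3
  leading term b**2: subtract (5/41772)·h_4 from 5/354*b**2 + 1529/177*b - 52/3 → 1089407/125316*b - 1089407/62658
  leading term b: no divisor's leading term divides it; move 1089407/125316*b to the remainder.
  leading term 1: no divisor's leading term divides it; move -1089407/62658 to the remainder.
  remainder 1089407/125316*b - 1089407/62658 ≠ 0; add h_5 = 1089407/125316*b - 1089407/62658 to the basis.

S(f_2,f_3): lcm = a*b. S = -a + 11*b**2 - 22*b - 1.
  leading term a: subtract (1)·f_2 from -a + 11*b**2 - 22*b - 1 → 11*b**2 - 11*b - 22
  leading term b**2: subtract (11/118)·h_4 from 11*b**2 - 11*b - 22 → 11231/354*b - 11231/177
  leading term b: subtract (354/97)·h_5 from 11231/354*b - 11231/177 → 0
  remainder 0.

S(f_1,h_4): leading monomials are coprime, so the S-polynomial reduces to 0 (Buchberger's first criterion).
S(f_2,h_4): leading monomials are coprime, so the S-polynomial reduces to 0 (Buchberger's first criterion).
S(f_3,h_4): lcm = a*b**2. S = 1729/354*a*b - 667/177*a + b**2 + b.
  leading term a*b: subtract (-1729/354*b)·f_2 from 1729/354*a*b - 667/177*a + b**2 + b → -667/177*a - 18665/354*b**2 + 12221/118*b
  leading term a: subtract (667/177)·f_2 from -667/177*a - 18665/354*b**2 + 12221/118*b → -18665/354*b**2 + 51337/354*b - 4669/59
  leading term b**2: subtract (-18665/41772)·h_4 from -18665/354*b**2 + 51337/354*b - 4669/59 → -7491077/125316*b + 7491077/62658
  leading term b: subtract (-667/97)·h_5 from -7491077/125316*b + 7491077/62658 → 0
  remainder 0.

S(f_1,h_5): leading monomials are coprime, so the S-polynomial reduces to 0 (Buchberger's first criterion).
S(f_2,h_5): leading monomials are coprime, so the S-polynomial reduces to 0 (Buchberger's first criterion).
S(f_3,h_5): lcm = a*b. S = 3*a + b + 1.
  leading term a: subtract (-3)·f_2 from 3*a + b + 1 → -32*b + 64
  leading term b: subtract (-4010112/1089407)·h_5 from -32*b + 64 → 0
  remainder 0.

S(h_4,h_5): lcm = b**2. S = -667/354*b + 667/177.
  leading term b: subtract (-236118/1089407)·h_5 from -667/354*b + 667/177 → 0
  remainder 0.

Every S-polynomial of the final basis reduces to 0, so we have a Gröbner basis.
Inter-reduce: drop elements whose leading term is divisible by another's, tail-reduce, and make monic.
Reduced Gröbner basis: {a + 1, b - 2}.
Label its elements g_1 = a + 1, g_2 = b - 2.

Reduce p = -4*a*b + 1/2*b - 9 modulo G:
  leading term a*b: subtract (-4*b)·g_1 from -4*a*b + 1/2*b - 9 → 9/2*b - 9
  leading term b: subtract (9/2)·g_2 from 9/2*b - 9 → 0
  normal form = 0.
Since the normal form is 0, p ∈ I.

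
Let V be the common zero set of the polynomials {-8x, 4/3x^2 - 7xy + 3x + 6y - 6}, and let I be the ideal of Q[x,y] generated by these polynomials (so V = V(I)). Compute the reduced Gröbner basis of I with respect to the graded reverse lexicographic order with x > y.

This is the nonlinear analogue of row-reducing a linear system.

f_1 = -8x, LT = x.
f_2 = 4/3x^2 - 7xy + 3x + 6y - 6, LT = x^2.

S(f_1,f_2): lcm = x^2. S = 21/4xy - 9/4x - 9/2y + 9/2.
  reduce S modulo (f_1, f_2):
  remainder -9/2y + 9/2 ≠ 0; add g_3 = -9/2y + 9/2 to the basis.

The other S-polynomials (S(f_1,g_3), S(f_2,g_3)) all reduce to 0 modulo the current basis, so we have a Gröbner basis.
Inter-reduce: drop elements whose leading term is divisible by another's, tail-reduce, and make monic.

G = {x, y - 1}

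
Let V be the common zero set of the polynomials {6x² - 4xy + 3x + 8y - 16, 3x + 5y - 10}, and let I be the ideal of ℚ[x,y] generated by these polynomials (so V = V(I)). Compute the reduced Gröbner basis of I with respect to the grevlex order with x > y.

The reduced Gröbner basis is the canonical form of the ideal for this ordering.

f_1 = 6x² - 4xy + 3x + 8y - 16, LT = x².
f_2 = 3x + 5y - 10, LT = x.

S(f_1,f_2): lcm = x². S = -7/3xy + 23/6x + 4/3y - 8/3.
  leading term xy: subtract (-7/9y)·f_2 from -7/3xy + 23/6x + 4/3y - 8/3 → 35/9y² + 23/6x - 58/9y - 8/3
  leading term y²: no divisor's leading term divides it; move 35/9y² to the remainder.
  leading term x: subtract (23/18)·f_2 from 23/6x - 58/9y - 8/3 → -77/6y + 91/9
  leading term y: no divisor's leading term divides it; move -77/6y to the remainder.
  leading term 1: no divisor's leading term divides it; move 91/9 to the remainder.
  remainder 35/9y² - 77/6y + 91/9 ≠ 0; add g_3 = 35/9y² - 77/6y + 91/9 to the basis.

S(f_1,g_3): leading monomials are coprime, so the S-polynomial reduces to 0 (Buchberger's first criterion).
S(f_2,g_3): leading monomials are coprime, so the S-polynomial reduces to 0 (Buchberger's first criterion).
Every S-polynomial of the final basis reduces to 0, so we have a Gröbner basis.
Inter-reduce: drop elements whose leading term is divisible by another's, tail-reduce, and make monic.

G = {y² - 33/10y + 13/5, x + 5/3y - 10/3}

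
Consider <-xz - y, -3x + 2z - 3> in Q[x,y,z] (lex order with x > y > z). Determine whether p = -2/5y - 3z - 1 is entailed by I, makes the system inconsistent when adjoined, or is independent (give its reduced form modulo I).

-2/5y - 3z - 1 is independent of I; its normal form modulo I is 4/15z^2 - 17/5z - 1.

First compute the reduced Gröbner basis of I by Buchberger's algorithm.
f_1 = -xz - y, LT = xz.
f_2 = -3x + 2z - 3, LT = x.

S(f_1,f_2): lcm = xz. S = y + 2/3z^2 - z.
  leading term y: no divisor's leading term divides it; move y to the remainder.
  leading term z^2: no divisor's leading term divides it; move 2/3z^2 to the remainder.
  leading term z: no divisor's leading term divides it; move -z to the remainder.
  remainder y + 2/3z^2 - z ≠ 0; add h_3 = y + 2/3z^2 - z to the basis.

The other S-polynomials (S(f_1,h_3), S(f_2,h_3)) all reduce to 0 modulo the current basis, so we have a Gröbner basis.
Inter-reduce: drop elements whose leading term is divisible by another's, tail-reduce, and make monic.
Reduced Gröbner basis: {x - 2/3z + 1, y + 2/3z^2 - z}.
Label its elements g_1 = x - 2/3z + 1, g_2 = y + 2/3z^2 - z.

Reduce p = -2/5y - 3z - 1 modulo G:
  leading term y: subtract (-2/5)·g_2 from -2/5y - 3z - 1 → 4/15z^2 - 17/5z - 1
  leading term z^2: no divisor's leading term divides it; move 4/15z^2 to the remainder.
  leading term z: no divisor's leading term divides it; move -17/5z to the remainder.
  leading term 1: no divisor's leading term divides it; move -1 to the remainder.
  normal form = 4/15z^2 - 17/5z - 1.
The normal form is nonzero, so p ∉ I. Since p minus its normal form lies in I, I + (p) = I + (r) where r = 4/15z^2 - 17/5z - 1; decide whether this ideal is the whole ring.
Run Buchberger on G together with r (pairs among the g_i already reduce to 0 since G is a Gröbner basis):
g_1 = x - 2/3z + 1, LT = x.
g_2 = y + 2/3z^2 - z, LT = y.
r = 4/15z^2 - 17/5z - 1, LT = z^2.

The S-polynomials (S(g_1,g_2), S(g_1,r), S(g_2,r)) all reduce to 0 modulo the current basis, so we have a Gröbner basis.
Inter-reduce: drop elements whose leading term is divisible by another's, tail-reduce, and make monic.
Reduced Gröbner basis: {x - 2/3z + 1, y + 15/2z + 5/2, z^2 - 51/4z - 15/4}.
The reduced Gröbner basis of I + (p) is {x - 2/3z + 1, y + 15/2z + 5/2, z^2 - 51/4z - 15/4} ≠ {1}, a proper ideal, so the enlarged system stays consistent: p is independent of I, with normal form 4/15z^2 - 17/5z - 1.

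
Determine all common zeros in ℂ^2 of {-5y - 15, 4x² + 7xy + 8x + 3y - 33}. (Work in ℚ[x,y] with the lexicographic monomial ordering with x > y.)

{(-2, -3), (21/4, -3)}

Compute a lex Gröbner basis by Buchberger's algorithm.
f_1 = -5y - 15, LT = y.
f_2 = 4x² + 7xy + 8x + 3y - 33, LT = x².

The S-polynomials (S(f_1,f_2)) all reduce to 0 modulo the current basis, so we have a Gröbner basis.
Inter-reduce: drop elements whose leading term is divisible by another's, tail-reduce, and make monic.
Reduced Gröbner basis: {x² - 13/4x - 21/2, y + 3}.

Since the basis is lex-ordered, y + 3 is univariate in y. Its roots are {-3}. Back-substituting each root into the other basis elements fixes the other coordinates.
  y = -3: the earlier basis element becomes x² - 13/4x - 21/2 = 0, giving x = -2, 21/4 — points (-2, -3), (21/4, -3).
Check: every point annihilates each of the original generators.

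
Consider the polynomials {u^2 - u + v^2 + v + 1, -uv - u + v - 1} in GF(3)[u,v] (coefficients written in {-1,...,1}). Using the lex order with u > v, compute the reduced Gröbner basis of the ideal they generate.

G = {u + v^3 - v^2 - v + 1, v^4 + v^2 + v}

The reduced Gröbner basis is the canonical form of the ideal for this ordering.

f_1 = u^2 - u + v^2 + v + 1, LT = u^2.
f_2 = -uv - u + v - 1, LT = uv.

S(f_1,f_2): lcm = u^2v. S = -u^2 - u + v^3 + v^2 + v.
  leading term u^2: subtract (-1)·f_1 from -u^2 - u + v^3 + v^2 + v → u + v^3 - v^2 - v + 1
  leading term u: no divisor's leading term divides it; move u to the remainder.
  leading term v^3: no divisor's leading term divides it; move v^3 to the remainder.
  leading term v^2: no divisor's leading term divides it; move -v^2 to the remainder.
  leading term v: no divisor's leading term divides it; move -v to the remainder.
  leading term 1: no divisor's leading term divides it; move 1 to the remainder.
  remainder u + v^3 - v^2 - v + 1 ≠ 0; add g_3 = u + v^3 - v^2 - v + 1 to the basis.

S(f_1,g_3): lcm = u^2. S = -uv^3 + uv^2 + uv + u + v^2 + v + 1.
  leading term uv^3: subtract (v^2)·f_2 from -uv^3 + uv^2 + uv + u + v^2 + v + 1 → -uv^2 + uv + u - v^3 - v^2 + v + 1
  leading term uv^2: subtract (v)·f_2 from -uv^2 + uv + u - v^3 - v^2 + v + 1 → -uv + u - v^3 + v^2 - v + 1
  leading term uv: subtract (1)·f_2 from -uv + u - v^3 + v^2 - v + 1 → -u - v^3 + v^2 + v - 1
  leading term u: subtract (-1)·g_3 from -u - v^3 + v^2 + v - 1 → 0
  remainder 0.

S(f_2,g_3): lcm = uv. S = u - v^4 + v^3 + v^2 + v + 1.
  leading term u: subtract (1)·g_3 from u - v^4 + v^3 + v^2 + v + 1 → -v^4 - v^2 - v
  leading term v^4: no divisor's leading term divides it; move -v^4 to the remainder.
  leading term v^2: no divisor's leading term divides it; move -v^2 to the remainder.
  leading term v: no divisor's leading term divides it; move -v to the remainder.
  remainder -v^4 - v^2 - v ≠ 0; add g_4 = -v^4 - v^2 - v to the basis.

S(f_1,g_4): leading monomials are coprime, so the S-polynomial reduces to 0 (Buchberger's first criterion).
S(f_2,g_4): lcm = uv^4. S = uv^3 - uv^2 - uv - v^4 + v^3.
  leading term uv^3: subtract (-v^2)·f_2 from uv^3 - uv^2 - uv - v^4 + v^3 → uv^2 - uv - v^4 - v^3 - v^2
  leading term uv^2: subtract (-v)·f_2 from uv^2 - uv - v^4 - v^3 - v^2 → uv - v^4 - v^3 - v
  leading term uv: subtract (-1)·f_2 from uv - v^4 - v^3 - v → -u - v^4 - v^3 - 1
  leading term u: subtract (-1)·g_3 from -u - v^4 - v^3 - 1 → -v^4 - v^2 - v
  leading term v^4: subtract (1)·g_4 from -v^4 - v^2 - v → 0
  remainder 0.

S(g_3,g_4): leading monomials are coprime, so the S-polynomial reduces to 0 (Buchberger's first criterion).
Every S-polynomial of the final basis reduces to 0, so we have a Gröbner basis.
Inter-reduce: drop elements whose leading term is divisible by another's, tail-reduce, and make monic.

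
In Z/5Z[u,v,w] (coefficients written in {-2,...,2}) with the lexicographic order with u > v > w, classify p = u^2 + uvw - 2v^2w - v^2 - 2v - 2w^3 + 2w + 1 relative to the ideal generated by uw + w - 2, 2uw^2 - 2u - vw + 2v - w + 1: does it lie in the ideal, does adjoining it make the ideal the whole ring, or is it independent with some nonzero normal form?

Adjoining u^2 + uvw - 2v^2w - v^2 - 2v - 2w^3 + 2w + 1 makes the ideal the whole ring: the system is inconsistent.

First compute the reduced Gröbner basis of I by Buchberger's algorithm.
f_1 = uw + w - 2, LT = uw.
f_2 = 2uw^2 - 2u - vw + 2v - w + 1, LT = uw^2.

S(f_1,f_2): lcm = uw^2. S = u - 2vw - v + w^2 + w + 2.
  leading term u: no divisor's leading term divides it; move u to the remainder.
  leading term vw: no divisor's leading term divides it; move -2vw to the remainder.
  leading term v: no divisor's leading term divides it; move -v to the remainder.
  leading term w^2: no divisor's leading term divides it; move w^2 to the remainder.
  leading term w: no divisor's leading term divides it; move w to the remainder.
  leading term 1: no divisor's leading term divides it; move 2 to the remainder.
  remainder u - 2vw - v + w^2 + w + 2 ≠ 0; add h_3 = u - 2vw - v + w^2 + w + 2 to the basis.

S(f_1,h_3): lcm = uw. S = 2vw^2 + vw - w^3 - w^2 - w - 2.
  leading term vw^2: no divisor's leading term divides it; move 2vw^2 to the remainder.
  leading term vw: no divisor's leading term divides it; move vw to the remainder.
  leading term w^3: no divisor's leading term divides it; move -w^3 to the remainder.
  leading term w^2: no divisor's leading term divides it; move -w^2 to the remainder.
  leading term w: no divisor's leading term divides it; move -w to the remainder.
  leading term 1: no divisor's leading term divides it; move -2 to the remainder.
  remainder 2vw^2 + vw - w^3 - w^2 - w - 2 ≠ 0; add h_4 = 2vw^2 + vw - w^3 - w^2 - w - 2 to the basis.

The other S-polynomials (S(f_2,h_3), S(f_1,h_4), S(f_2,h_4), S(h_3,h_4)) all reduce to 0 modulo the current basis, so we have a Gröbner basis.
Inter-reduce: drop elements whose leading term is divisible by another's, tail-reduce, and make monic.
Reduced Gröbner basis: {u - 2vw - v + w^2 + w + 2, vw^2 - 2vw + 2w^3 + 2w^2 + 2w - 1}.
Label its elements g_1 = u - 2vw - v + w^2 + w + 2, g_2 = vw^2 - 2vw + 2w^3 + 2w^2 + 2w - 1.

Reduce p = u^2 + uvw - 2v^2w - v^2 - 2v - 2w^3 + 2w + 1 modulo G:
  leading term u^2: subtract (u)·g_1 from u^2 + uvw - 2v^2w - v^2 - 2v - 2w^3 + 2w + 1 → -2uvw + uv - uw^2 - uw - 2u - 2v^2w - v^2 - 2v - 2w^3 + 2w + 1
  leading term uvw: subtract (-2vw)·g_1 from -2uvw + uv - uw^2 - uw - 2u - 2v^2w - v^2 - 2v - 2w^3 + 2w + 1 → uv - uw^2 - uw - 2u + v^2w^2 + v^2w - v^2 + 2vw^3 + 2vw^2 - vw - 2v - 2w^3 + 2w + 1
  leading term uv: subtract (v)·g_1 from uv - uw^2 - uw - 2u + v^2w^2 + v^2w - v^2 + 2vw^3 + 2vw^2 - vw - 2v - 2w^3 + 2w + 1 → -uw^2 - uw - 2u + v^2w^2 - 2v^2w + 2vw^3 + vw^2 - 2vw + v - 2w^3 + 2w + 1
  leading term uw^2: subtract (-w^2)·g_1 from -uw^2 - uw - 2u + v^2w^2 - 2v^2w + 2vw^3 + vw^2 - 2vw + v - 2w^3 + 2w + 1 → -uw - 2u + v^2w^2 - 2v^2w - 2vw + v + w^4 - w^3 + 2w^2 + 2w + 1
  leading term uw: subtract (-w)·g_1 from -uw - 2u + v^2w^2 - 2v^2w - 2vw + v + w^4 - w^3 + 2w^2 + 2w + 1 → -2u + v^2w^2 - 2v^2w - 2vw^2 + 2vw + v + w^4 - 2w^2 - w + 1
  leading term u: subtract (-2)·g_1 from -2u + v^2w^2 - 2v^2w - 2vw^2 + 2vw + v + w^4 - 2w^2 - w + 1 → v^2w^2 - 2v^2w - 2vw^2 - 2vw - v + w^4 + w
  leading term v^2w^2: subtract (v)·g_2 from v^2w^2 - 2v^2w - 2vw^2 - 2vw - v + w^4 + w → -2vw^3 + vw^2 + vw + w^4 + w
  leading term vw^3: subtract (-2w)·g_2 from -2vw^3 + vw^2 + vw + w^4 + w → 2vw^2 + vw - w^3 - w^2 - w
  leading term vw^2: subtract (2)·g_2 from 2vw^2 + vw - w^3 - w^2 - w → 2
  leading term 1: no divisor's leading term divides it; move 2 to the remainder.
  normal form = 2.
The normal form is nonzero, so p ∉ I. Since p minus its normal form lies in I, I + (p) = I + (r) where r = 2; decide whether this ideal is the whole ring.
Here r = 2 is a nonzero constant, hence a unit: 1 ∈ I + (p), the Gröbner basis of I + (p) is {1}, and the enlarged system has no common solution — adjoining p is inconsistent.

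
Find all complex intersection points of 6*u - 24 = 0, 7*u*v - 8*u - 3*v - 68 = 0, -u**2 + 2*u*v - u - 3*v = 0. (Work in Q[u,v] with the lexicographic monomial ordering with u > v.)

{(4, 4)}

Compute a lex Gröbner basis by Buchberger's algorithm.
f_1 = 6*u - 24, LT = u.
f_2 = 7*u*v - 8*u - 3*v - 68, LT = u*v.
f_3 = -u**2 + 2*u*v - u - 3*v, LT = u**2.

S(f_1,f_2): lcm = u*v. S = 8/7*u - 25/7*v + 68/7.
  leading term u: subtract (4/21)·f_1 from 8/7*u - 25/7*v + 68/7 → -25/7*v + 100/7
  leading term v: no divisor's leading term divides it; move -25/7*v to the remainder.
  leading term 1: no divisor's leading term divides it; move 100/7 to the remainder.
  remainder -25/7*v + 100/7 ≠ 0; add h_4 = -25/7*v + 100/7 to the basis.

The other S-polynomials (S(f_1,f_3), S(f_2,f_3), S(f_1,h_4), S(f_2,h_4), S(f_3,h_4)) all reduce to 0 modulo the current basis, so we have a Gröbner basis.
Inter-reduce: drop elements whose leading term is divisible by another's, tail-reduce, and make monic.
Reduced Gröbner basis: {u - 4, v - 4}.

From the last basis element, v - 4 = 0, so v takes values in {4}. Each choice, substituted upward through the basis, yields the corresponding point(s) of the solution set.
  v = 4: the earlier basis element becomes u - 4 = 0, giving u = 4 — point (4, 4).
Each listed point satisfies every original equation (direct substitution).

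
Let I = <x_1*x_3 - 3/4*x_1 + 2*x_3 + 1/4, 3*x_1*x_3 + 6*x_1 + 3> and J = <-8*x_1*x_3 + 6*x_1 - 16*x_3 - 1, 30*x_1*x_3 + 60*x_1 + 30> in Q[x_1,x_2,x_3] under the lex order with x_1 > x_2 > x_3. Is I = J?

For a fixed monomial order, each ideal has a unique reduced Gröbner basis; comparing bases decides equality.
Buchberger on the first generating set:
f_1 = x_1*x_3 - 3/4*x_1 + 2*x_3 + 1/4, LT = x_1*x_3.
f_2 = 3*x_1*x_3 + 6*x_1 + 3, LT = x_1*x_3.

S(f_1,f_2): lcm = x_1*x_3. S = -11/4*x_1 + 2*x_3 - 3/4.
  leading term x_1: no divisor's leading term divides it; move -11/4*x_1 to the remainder.
  leading term x_3: no divisor's leading term divides it; move 2*x_3 to the remainder.
  leading term 1: no divisor's leading term divides it; move -3/4 to the remainder.
  remainder -11/4*x_1 + 2*x_3 - 3/4 ≠ 0; add g_3 = -11/4*x_1 + 2*x_3 - 3/4 to the basis.

S(f_1,g_3): lcm = x_1*x_3. S = -3/4*x_1 + 8/11*x_3**2 + 19/11*x_3 + 1/4.
  leading term x_1: subtract (3/11)·g_3 from -3/4*x_1 + 8/11*x_3**2 + 19/11*x_3 + 1/4 → 8/11*x_3**2 + 13/11*x_3 + 5/11
  leading term x_3**2: no divisor's leading term divides it; move 8/11*x_3**2 to the remainder.
  leading term x_3: no divisor's leading term divides it; move 13/11*x_3 to the remainder.
  leading term 1: no divisor's leading term divides it; move 5/11 to the remainder.
  remainder 8/11*x_3**2 + 13/11*x_3 + 5/11 ≠ 0; add g_4 = 8/11*x_3**2 + 13/11*x_3 + 5/11 to the basis.

S(f_2,g_3): lcm = x_1*x_3. S = 2*x_1 + 8/11*x_3**2 - 3/11*x_3 + 1.
  leading term x_1: subtract (-8/11)·g_3 from 2*x_1 + 8/11*x_3**2 - 3/11*x_3 + 1 → 8/11*x_3**2 + 13/11*x_3 + 5/11
  leading term x_3**2: subtract (1)·g_4 from 8/11*x_3**2 + 13/11*x_3 + 5/11 → 0
  remainder 0.

S(f_1,g_4): lcm = x_1*x_3**2. S = -19/8*x_1*x_3 - 5/8*x_1 + 2*x_3**2 + 1/4*x_3.
  leading term x_1*x_3: subtract (-19/8)·f_1 from -19/8*x_1*x_3 - 5/8*x_1 + 2*x_3**2 + 1/4*x_3 → -77/32*x_1 + 2*x_3**2 + 5*x_3 + 19/32
  leading term x_1: subtract (7/8)·g_3 from -77/32*x_1 + 2*x_3**2 + 5*x_3 + 19/32 → 2*x_3**2 + 13/4*x_3 + 5/4
  leading term x_3**2: subtract (11/4)·g_4 from 2*x_3**2 + 13/4*x_3 + 5/4 → 0
  remainder 0.

S(f_2,g_4): lcm = x_1*x_3**2. S = 3/8*x_1*x_3 - 5/8*x_1 + x_3.
  leading term x_1*x_3: subtract (3/8)·f_1 from 3/8*x_1*x_3 - 5/8*x_1 + x_3 → -11/32*x_1 + 1/4*x_3 - 3/32
  leading term x_1: subtract (1/8)·g_3 from -11/32*x_1 + 1/4*x_3 - 3/32 → 0
  remainder 0.

S(g_3,g_4): leading monomials are coprime, so the S-polynomial reduces to 0 (Buchberger's first criterion).
Every S-polynomial of the final basis reduces to 0, so we have a Gröbner basis.
Inter-reduce: drop elements whose leading term is divisible by another's, tail-reduce, and make monic.
Reduced Gröbner basis: {x_1 - 8/11*x_3 + 3/11, x_3**2 + 13/8*x_3 + 5/8}.

Buchberger on the second generating set:
h_1 = -8*x_1*x_3 + 6*x_1 - 16*x_3 - 1, LT = x_1*x_3.
h_2 = 30*x_1*x_3 + 60*x_1 + 30, LT = x_1*x_3.

S(h_1,h_2): lcm = x_1*x_3. S = -11/4*x_1 + 2*x_3 - 7/8.
  leading term x_1: no divisor's leading term divides it; move -11/4*x_1 to the remainder.
  leading term x_3: no divisor's leading term divides it; move 2*x_3 to the remainder.
  leading term 1: no divisor's leading term divides it; move -7/8 to the remainder.
  remainder -11/4*x_1 + 2*x_3 - 7/8 ≠ 0; add k_3 = -11/4*x_1 + 2*x_3 - 7/8 to the basis.

S(h_1,k_3): lcm = x_1*x_3. S = -3/4*x_1 + 8/11*x_3**2 + 37/22*x_3 + 1/8.
  leading term x_1: subtract (3/11)·k_3 from -3/4*x_1 + 8/11*x_3**2 + 37/22*x_3 + 1/8 → 8/11*x_3**2 + 25/22*x_3 + 4/11
  leading term x_3**2: no divisor's leading term divides it; move 8/11*x_3**2 to the remainder.
  leading term x_3: no divisor's leading term divides it; move 25/22*x_3 to the remainder.
  leading term 1: no divisor's leading term divides it; move 4/11 to the remainder.
  remainder 8/11*x_3**2 + 25/22*x_3 + 4/11 ≠ 0; add k_4 = 8/11*x_3**2 + 25/22*x_3 + 4/11 to the basis.

S(h_2,k_3): lcm = x_1*x_3. S = 2*x_1 + 8/11*x_3**2 - 7/22*x_3 + 1.
  leading term x_1: subtract (-8/11)·k_3 from 2*x_1 + 8/11*x_3**2 - 7/22*x_3 + 1 → 8/11*x_3**2 + 25/22*x_3 + 4/11
  leading term x_3**2: subtract (1)·k_4 from 8/11*x_3**2 + 25/22*x_3 + 4/11 → 0
  remainder 0.

S(h_1,k_4): lcm = x_1*x_3**2. S = -37/16*x_1*x_3 - 1/2*x_1 + 2*x_3**2 + 1/8*x_3.
  leading term x_1*x_3: subtract (37/128)·h_1 from -37/16*x_1*x_3 - 1/2*x_1 + 2*x_3**2 + 1/8*x_3 → -143/64*x_1 + 2*x_3**2 + 19/4*x_3 + 37/128
  leading term x_1: subtract (13/16)·k_3 from -143/64*x_1 + 2*x_3**2 + 19/4*x_3 + 37/128 → 2*x_3**2 + 25/8*x_3 + 1
  leading term x_3**2: subtract (11/4)·k_4 from 2*x_3**2 + 25/8*x_3 + 1 → 0
  remainder 0.

S(h_2,k_4): lcm = x_1*x_3**2. S = 7/16*x_1*x_3 - 1/2*x_1 + x_3.
  leading term x_1*x_3: subtract (-7/128)·h_1 from 7/16*x_1*x_3 - 1/2*x_1 + x_3 → -11/64*x_1 + 1/8*x_3 - 7/128
  leading term x_1: subtract (1/16)·k_3 from -11/64*x_1 + 1/8*x_3 - 7/128 → 0
  remainder 0.

S(k_3,k_4): leading monomials are coprime, so the S-polynomial reduces to 0 (Buchberger's first criterion).
Every S-polynomial of the final basis reduces to 0, so we have a Gröbner basis.
Inter-reduce: drop elements whose leading term is divisible by another's, tail-reduce, and make monic.
Reduced Gröbner basis: {x_1 - 8/11*x_3 + 7/22, x_3**2 + 25/16*x_3 + 1/2}.

These differ, so the ideals are not equal.

No, the ideals differ.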